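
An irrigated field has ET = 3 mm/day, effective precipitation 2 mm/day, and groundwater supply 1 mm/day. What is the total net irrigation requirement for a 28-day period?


Daily deficit = ET - Pe - GW = 3 - 2 - 1 = 0 mm/day
NIR = 0 * 28 = 0 mm

0 mm


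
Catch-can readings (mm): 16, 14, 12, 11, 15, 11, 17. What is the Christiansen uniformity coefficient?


mean = 13.714286 mm
MAD = 2.040816 mm
CU = (1 - 2.040816/13.714286)*100

85.1191 %


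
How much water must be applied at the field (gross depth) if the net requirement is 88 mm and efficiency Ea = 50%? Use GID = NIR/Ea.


Ea = 50% = 0.5
GID = NIR / Ea = 88 / 0.5 = 176.0000 mm

176.0000 mm


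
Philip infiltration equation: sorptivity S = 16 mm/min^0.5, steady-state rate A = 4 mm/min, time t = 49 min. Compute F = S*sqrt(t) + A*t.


F = S*sqrt(t) + A*t
F = 16*sqrt(49) + 4*49
F = 16*7.000000 + 196

308.0000 mm


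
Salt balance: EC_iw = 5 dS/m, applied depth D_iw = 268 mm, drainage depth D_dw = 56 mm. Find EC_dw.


EC_dw = EC_iw * D_iw / D_dw
EC_dw = 5 * 268 / 56
EC_dw = 1340 / 56

23.9286 dS/m


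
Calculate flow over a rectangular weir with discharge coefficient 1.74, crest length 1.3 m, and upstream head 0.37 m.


Q = C * L * H^(3/2) = 1.74 * 1.3 * 0.37^1.5 = 1.74 * 1.3 * 0.225062

0.5091 m^3/s


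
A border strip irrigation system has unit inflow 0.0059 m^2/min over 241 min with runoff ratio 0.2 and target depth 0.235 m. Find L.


L = q*t/((1+r)*Z)
L = 0.0059*241/((1+0.2)*0.235)
L = 1.4219/0.282

5.0422 m


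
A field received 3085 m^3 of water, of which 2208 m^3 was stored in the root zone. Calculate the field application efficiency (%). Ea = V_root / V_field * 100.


Ea = V_root / V_field * 100 = 2208 / 3085 * 100 = 71.5721%

71.5721 %


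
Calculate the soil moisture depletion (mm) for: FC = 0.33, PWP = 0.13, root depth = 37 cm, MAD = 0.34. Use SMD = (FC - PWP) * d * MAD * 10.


SMD = (FC - PWP) * d * MAD * 10
SMD = (0.33 - 0.13) * 37 * 0.34 * 10
SMD = 0.2000 * 37 * 0.34 * 10

25.1600 mm


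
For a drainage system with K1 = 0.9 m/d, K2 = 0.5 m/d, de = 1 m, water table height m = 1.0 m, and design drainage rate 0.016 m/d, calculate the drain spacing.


S^2 = 8*K2*de*m/q + 4*K1*m^2/q
S^2 = 8*0.5*1*1.0/0.016 + 4*0.9*1.0^2/0.016
S = sqrt(475.0000)

21.7945 m


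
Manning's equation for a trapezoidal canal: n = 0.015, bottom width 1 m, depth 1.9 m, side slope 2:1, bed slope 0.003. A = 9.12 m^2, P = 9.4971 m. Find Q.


R = A/P = 9.12/9.4971 = 0.960293
Q = (1/0.015) * 9.12 * 0.960293^(2/3) * 0.003^0.5

32.4141 m^3/s


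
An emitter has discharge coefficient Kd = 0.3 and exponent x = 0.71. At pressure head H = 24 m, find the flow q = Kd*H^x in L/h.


q = Kd * H^x = 0.3 * 24^0.71 = 0.3 * 9.548826

2.8646 L/h


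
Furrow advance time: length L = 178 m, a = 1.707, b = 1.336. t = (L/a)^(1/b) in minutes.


t = (L/a)^(1/b)
t = (178/1.707)^(1/1.336)
t = 104.276508^(1/1.336)

32.4055 min


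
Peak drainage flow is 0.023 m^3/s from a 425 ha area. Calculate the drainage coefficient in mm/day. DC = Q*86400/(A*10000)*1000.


DC = Q * 86400 / (A * 10000) * 1000
DC = 0.023 * 86400 / (425 * 10000) * 1000
DC = 1987200.0000 / 4250000

0.4676 mm/day


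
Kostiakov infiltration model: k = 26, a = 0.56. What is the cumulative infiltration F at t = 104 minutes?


F = k * t^a = 26 * 104^0.56
F = 26 * 13.475307

350.3580 mm


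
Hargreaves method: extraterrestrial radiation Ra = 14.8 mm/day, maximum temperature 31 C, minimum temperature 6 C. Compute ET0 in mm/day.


Tmean = (Tmax + Tmin)/2 = (31 + 6)/2 = 18.5
ET0 = 0.0023 * 14.8 * (18.5 + 17.8) * sqrt(31 - 6)
ET0 = 0.0023 * 14.8 * 36.3 * 5.000000

6.1783 mm/day


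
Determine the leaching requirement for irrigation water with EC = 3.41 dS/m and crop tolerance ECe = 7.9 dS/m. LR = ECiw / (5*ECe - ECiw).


LR = ECiw / (5*ECe - ECiw)
LR = 3.41 / (5*7.9 - 3.41)
LR = 3.41 / 36.0900

0.0945


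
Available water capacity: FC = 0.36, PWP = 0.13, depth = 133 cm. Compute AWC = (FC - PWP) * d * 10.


AWC = (FC - PWP) * d * 10
AWC = (0.36 - 0.13) * 133 * 10
AWC = 0.2300 * 133 * 10

305.9000 mm


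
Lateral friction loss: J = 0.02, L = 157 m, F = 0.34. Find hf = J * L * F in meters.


hf = J * L * F = 0.02 * 157 * 0.34 = 1.0676 m

1.0676 m


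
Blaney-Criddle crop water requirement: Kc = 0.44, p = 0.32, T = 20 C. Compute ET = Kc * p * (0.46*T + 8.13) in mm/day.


ET = Kc * p * (0.46*T + 8.13)
ET = 0.44 * 0.32 * (0.46*20 + 8.13)
ET = 0.44 * 0.32 * 17.3300

2.4401 mm/day


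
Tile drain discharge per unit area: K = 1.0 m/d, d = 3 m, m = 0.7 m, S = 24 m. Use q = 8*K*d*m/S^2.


q = 8*K*d*m/S^2
q = 8*1.0*3*0.7/24^2
q = 16.8000 / 576

0.0292 m/d


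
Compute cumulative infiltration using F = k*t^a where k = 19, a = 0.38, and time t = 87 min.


F = k * t^a = 19 * 87^0.38
F = 19 * 5.457796

103.6981 mm


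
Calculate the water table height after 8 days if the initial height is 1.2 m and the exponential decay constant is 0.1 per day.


m = m0 * exp(-k*t)
m = 1.2 * exp(-0.1 * 8)
m = 1.2 * exp(-0.8000)

0.5392 m


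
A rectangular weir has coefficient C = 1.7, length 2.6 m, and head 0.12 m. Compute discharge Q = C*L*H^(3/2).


Q = C * L * H^(3/2) = 1.7 * 2.6 * 0.12^1.5 = 1.7 * 2.6 * 0.041569

0.1837 m^3/s


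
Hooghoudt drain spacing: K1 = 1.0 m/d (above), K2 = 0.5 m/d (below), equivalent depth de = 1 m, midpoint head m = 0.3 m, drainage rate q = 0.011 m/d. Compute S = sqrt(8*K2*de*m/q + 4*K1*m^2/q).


S^2 = 8*K2*de*m/q + 4*K1*m^2/q
S^2 = 8*0.5*1*0.3/0.011 + 4*1.0*0.3^2/0.011
S = sqrt(141.8182)

11.9087 m


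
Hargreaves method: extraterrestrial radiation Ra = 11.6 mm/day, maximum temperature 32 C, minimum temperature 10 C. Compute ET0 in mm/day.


Tmean = (Tmax + Tmin)/2 = (32 + 10)/2 = 21.0
ET0 = 0.0023 * 11.6 * (21.0 + 17.8) * sqrt(32 - 10)
ET0 = 0.0023 * 11.6 * 38.8 * 4.690416

4.8554 mm/day


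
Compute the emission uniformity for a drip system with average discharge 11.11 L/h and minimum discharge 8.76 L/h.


EU = (q_min/q_avg)*100 = (8.76/11.11)*100 = 78.8479%

78.8479 %


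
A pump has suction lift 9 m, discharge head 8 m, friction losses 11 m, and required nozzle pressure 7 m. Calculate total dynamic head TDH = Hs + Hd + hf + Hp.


TDH = Hs + Hd + hf + Hp = 9 + 8 + 11 + 7 = 35

35 m


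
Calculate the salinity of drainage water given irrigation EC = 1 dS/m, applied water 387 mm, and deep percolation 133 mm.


EC_dw = EC_iw * D_iw / D_dw
EC_dw = 1 * 387 / 133
EC_dw = 387 / 133

2.9098 dS/m


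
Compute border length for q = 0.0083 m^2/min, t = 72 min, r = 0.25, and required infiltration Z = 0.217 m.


L = q*t/((1+r)*Z)
L = 0.0083*72/((1+0.25)*0.217)
L = 0.5976/0.27125

2.2031 m


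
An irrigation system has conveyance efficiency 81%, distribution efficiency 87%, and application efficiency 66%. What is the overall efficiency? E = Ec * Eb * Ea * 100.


Ec = 0.81, Eb = 0.87, Ea = 0.66
E = 0.81 * 0.87 * 0.66 * 100 = 46.5102%

46.5102 %


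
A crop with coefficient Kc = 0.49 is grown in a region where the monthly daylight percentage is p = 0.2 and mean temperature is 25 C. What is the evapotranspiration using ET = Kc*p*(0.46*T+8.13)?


ET = Kc * p * (0.46*T + 8.13)
ET = 0.49 * 0.2 * (0.46*25 + 8.13)
ET = 0.49 * 0.2 * 19.6300

1.9237 mm/day


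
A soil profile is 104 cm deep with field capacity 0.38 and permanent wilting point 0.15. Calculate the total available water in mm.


AWC = (FC - PWP) * d * 10
AWC = (0.38 - 0.15) * 104 * 10
AWC = 0.2300 * 104 * 10

239.2000 mm


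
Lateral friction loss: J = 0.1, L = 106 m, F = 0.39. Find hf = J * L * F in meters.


hf = J * L * F = 0.1 * 106 * 0.39 = 4.1340 m

4.1340 m


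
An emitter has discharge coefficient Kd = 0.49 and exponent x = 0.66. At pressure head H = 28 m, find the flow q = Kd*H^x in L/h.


q = Kd * H^x = 0.49 * 28^0.66 = 0.49 * 9.018292

4.4190 L/h


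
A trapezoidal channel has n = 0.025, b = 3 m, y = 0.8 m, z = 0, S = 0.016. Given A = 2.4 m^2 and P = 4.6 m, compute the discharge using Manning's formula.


R = A/P = 2.4/4.6 = 0.521739
Q = (1/0.025) * 2.4 * 0.521739^(2/3) * 0.016^0.5

7.8699 m^3/s


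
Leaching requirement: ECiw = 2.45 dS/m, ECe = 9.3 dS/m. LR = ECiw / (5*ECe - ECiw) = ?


LR = ECiw / (5*ECe - ECiw)
LR = 2.45 / (5*9.3 - 2.45)
LR = 2.45 / 44.0500

0.0556


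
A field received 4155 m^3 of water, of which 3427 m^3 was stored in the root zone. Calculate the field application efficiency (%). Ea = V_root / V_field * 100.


Ea = V_root / V_field * 100 = 3427 / 4155 * 100 = 82.4789%

82.4789 %


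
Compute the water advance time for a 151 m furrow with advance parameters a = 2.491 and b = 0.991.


t = (L/a)^(1/b)
t = (151/2.491)^(1/0.991)
t = 60.618226^(1/0.991)

62.9205 min


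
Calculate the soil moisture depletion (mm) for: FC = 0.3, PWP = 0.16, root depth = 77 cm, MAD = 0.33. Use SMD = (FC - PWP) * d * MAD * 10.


SMD = (FC - PWP) * d * MAD * 10
SMD = (0.3 - 0.16) * 77 * 0.33 * 10
SMD = 0.1400 * 77 * 0.33 * 10

35.5740 mm


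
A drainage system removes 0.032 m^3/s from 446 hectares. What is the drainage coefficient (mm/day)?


DC = Q * 86400 / (A * 10000) * 1000
DC = 0.032 * 86400 / (446 * 10000) * 1000
DC = 2764800.0000 / 4460000

0.6199 mm/day


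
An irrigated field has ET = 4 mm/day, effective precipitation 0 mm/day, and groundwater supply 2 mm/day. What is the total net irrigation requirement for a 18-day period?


Daily deficit = ET - Pe - GW = 4 - 0 - 2 = 2 mm/day
NIR = 2 * 18 = 36 mm

36.0000 mm


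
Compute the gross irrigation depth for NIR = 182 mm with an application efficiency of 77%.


Ea = 77% = 0.77
GID = NIR / Ea = 182 / 0.77 = 236.3636 mm

236.3636 mm


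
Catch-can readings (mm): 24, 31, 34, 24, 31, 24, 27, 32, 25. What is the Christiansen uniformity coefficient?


mean = 28.000000 mm
MAD = 3.555556 mm
CU = (1 - 3.555556/28.000000)*100

87.3016 %


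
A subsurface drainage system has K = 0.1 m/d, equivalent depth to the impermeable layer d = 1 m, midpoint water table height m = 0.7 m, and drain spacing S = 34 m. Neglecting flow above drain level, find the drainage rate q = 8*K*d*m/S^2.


q = 8*K*d*m/S^2
q = 8*0.1*1*0.7/34^2
q = 0.5600 / 1156

4.8443e-04 m/d


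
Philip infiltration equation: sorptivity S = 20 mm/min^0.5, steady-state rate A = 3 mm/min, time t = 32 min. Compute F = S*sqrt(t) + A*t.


F = S*sqrt(t) + A*t
F = 20*sqrt(32) + 3*32
F = 20*5.656854 + 96

209.1371 mm


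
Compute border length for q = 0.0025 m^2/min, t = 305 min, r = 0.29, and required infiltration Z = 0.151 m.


L = q*t/((1+r)*Z)
L = 0.0025*305/((1+0.29)*0.151)
L = 0.7625/0.19479

3.9145 m


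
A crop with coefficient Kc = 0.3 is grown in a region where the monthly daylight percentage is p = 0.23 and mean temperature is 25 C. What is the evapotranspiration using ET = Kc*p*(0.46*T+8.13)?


ET = Kc * p * (0.46*T + 8.13)
ET = 0.3 * 0.23 * (0.46*25 + 8.13)
ET = 0.3 * 0.23 * 19.6300

1.3545 mm/day


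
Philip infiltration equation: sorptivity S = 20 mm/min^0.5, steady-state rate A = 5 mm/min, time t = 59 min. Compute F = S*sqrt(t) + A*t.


F = S*sqrt(t) + A*t
F = 20*sqrt(59) + 5*59
F = 20*7.681146 + 295

448.6229 mm


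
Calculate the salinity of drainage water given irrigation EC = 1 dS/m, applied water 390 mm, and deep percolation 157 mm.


EC_dw = EC_iw * D_iw / D_dw
EC_dw = 1 * 390 / 157
EC_dw = 390 / 157

2.4841 dS/m


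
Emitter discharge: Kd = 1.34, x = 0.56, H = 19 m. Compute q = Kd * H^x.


q = Kd * H^x = 1.34 * 19^0.56 = 1.34 * 5.201182

6.9696 L/h


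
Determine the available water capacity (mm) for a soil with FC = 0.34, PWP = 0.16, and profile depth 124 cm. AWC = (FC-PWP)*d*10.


AWC = (FC - PWP) * d * 10
AWC = (0.34 - 0.16) * 124 * 10
AWC = 0.1800 * 124 * 10

223.2000 mm


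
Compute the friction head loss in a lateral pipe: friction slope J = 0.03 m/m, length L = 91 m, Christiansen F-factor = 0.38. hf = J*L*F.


hf = J * L * F = 0.03 * 91 * 0.38 = 1.0374 m

1.0374 m


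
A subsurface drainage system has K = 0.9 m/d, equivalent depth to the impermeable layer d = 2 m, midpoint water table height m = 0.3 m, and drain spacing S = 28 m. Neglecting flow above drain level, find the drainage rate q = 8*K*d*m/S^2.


q = 8*K*d*m/S^2
q = 8*0.9*2*0.3/28^2
q = 4.3200 / 784

0.0055 m/d


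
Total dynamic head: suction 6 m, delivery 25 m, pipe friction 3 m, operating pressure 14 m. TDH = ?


TDH = Hs + Hd + hf + Hp = 6 + 25 + 3 + 14 = 48

48 m


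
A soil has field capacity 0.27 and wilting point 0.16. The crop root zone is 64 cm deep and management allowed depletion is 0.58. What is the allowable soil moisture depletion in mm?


SMD = (FC - PWP) * d * MAD * 10
SMD = (0.27 - 0.16) * 64 * 0.58 * 10
SMD = 0.1100 * 64 * 0.58 * 10

40.8320 mm


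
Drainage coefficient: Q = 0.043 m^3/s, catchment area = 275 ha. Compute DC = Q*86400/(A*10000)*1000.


DC = Q * 86400 / (A * 10000) * 1000
DC = 0.043 * 86400 / (275 * 10000) * 1000
DC = 3715200.0000 / 2750000

1.3510 mm/day


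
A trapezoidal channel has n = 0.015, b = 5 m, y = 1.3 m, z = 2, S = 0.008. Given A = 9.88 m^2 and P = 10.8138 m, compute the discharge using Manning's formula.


R = A/P = 9.88/10.8138 = 0.913647
Q = (1/0.015) * 9.88 * 0.913647^(2/3) * 0.008^0.5

55.4706 m^3/s


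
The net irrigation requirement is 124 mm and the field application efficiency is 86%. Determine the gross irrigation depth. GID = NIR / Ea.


Ea = 86% = 0.86
GID = NIR / Ea = 124 / 0.86 = 144.1860 mm

144.1860 mm


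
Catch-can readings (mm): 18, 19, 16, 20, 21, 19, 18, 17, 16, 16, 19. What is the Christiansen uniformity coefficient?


mean = 18.090909 mm
MAD = 1.371901 mm
CU = (1 - 1.371901/18.090909)*100

92.4166 %


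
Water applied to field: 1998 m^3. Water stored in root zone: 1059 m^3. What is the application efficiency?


Ea = V_root / V_field * 100 = 1059 / 1998 * 100 = 53.0030%

53.0030 %


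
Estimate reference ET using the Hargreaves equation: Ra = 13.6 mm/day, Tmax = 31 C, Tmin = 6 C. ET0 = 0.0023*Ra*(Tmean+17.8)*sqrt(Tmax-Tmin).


Tmean = (Tmax + Tmin)/2 = (31 + 6)/2 = 18.5
ET0 = 0.0023 * 13.6 * (18.5 + 17.8) * sqrt(31 - 6)
ET0 = 0.0023 * 13.6 * 36.3 * 5.000000

5.6773 mm/day


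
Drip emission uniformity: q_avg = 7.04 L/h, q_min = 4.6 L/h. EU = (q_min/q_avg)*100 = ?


EU = (q_min/q_avg)*100 = (4.6/7.04)*100 = 65.3409%

65.3409 %


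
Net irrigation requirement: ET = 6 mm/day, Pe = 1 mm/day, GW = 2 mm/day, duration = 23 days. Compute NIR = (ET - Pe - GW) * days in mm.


Daily deficit = ET - Pe - GW = 6 - 1 - 2 = 3 mm/day
NIR = 3 * 23 = 69 mm

69.0000 mm


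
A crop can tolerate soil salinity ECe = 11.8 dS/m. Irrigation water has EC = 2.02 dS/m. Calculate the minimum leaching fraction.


LR = ECiw / (5*ECe - ECiw)
LR = 2.02 / (5*11.8 - 2.02)
LR = 2.02 / 56.9800

0.0355


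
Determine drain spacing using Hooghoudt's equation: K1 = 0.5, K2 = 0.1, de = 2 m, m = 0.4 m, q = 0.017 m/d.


S^2 = 8*K2*de*m/q + 4*K1*m^2/q
S^2 = 8*0.1*2*0.4/0.017 + 4*0.5*0.4^2/0.017
S = sqrt(56.4706)

7.5147 m


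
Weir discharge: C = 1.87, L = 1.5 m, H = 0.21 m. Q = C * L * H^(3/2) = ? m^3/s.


Q = C * L * H^(3/2) = 1.87 * 1.5 * 0.21^1.5 = 1.87 * 1.5 * 0.096234

0.2699 m^3/s


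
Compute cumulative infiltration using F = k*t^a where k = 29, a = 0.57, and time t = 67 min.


F = k * t^a = 29 * 67^0.57
F = 29 * 10.986583

318.6109 mm


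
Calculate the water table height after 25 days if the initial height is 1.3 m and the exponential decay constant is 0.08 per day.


m = m0 * exp(-k*t)
m = 1.3 * exp(-0.08 * 25)
m = 1.3 * exp(-2.0000)

0.1759 m


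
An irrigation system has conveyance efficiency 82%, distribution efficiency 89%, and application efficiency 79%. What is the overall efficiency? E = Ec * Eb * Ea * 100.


Ec = 0.82, Eb = 0.89, Ea = 0.79
E = 0.82 * 0.89 * 0.79 * 100 = 57.6542%

57.6542 %


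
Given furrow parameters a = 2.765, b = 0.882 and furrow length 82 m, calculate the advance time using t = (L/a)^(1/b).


t = (L/a)^(1/b)
t = (82/2.765)^(1/0.882)
t = 29.656420^(1/0.882)

46.6733 min


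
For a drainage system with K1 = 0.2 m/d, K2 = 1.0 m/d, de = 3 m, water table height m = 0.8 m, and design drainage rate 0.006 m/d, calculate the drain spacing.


S^2 = 8*K2*de*m/q + 4*K1*m^2/q
S^2 = 8*1.0*3*0.8/0.006 + 4*0.2*0.8^2/0.006
S = sqrt(3285.3333)

57.3178 m


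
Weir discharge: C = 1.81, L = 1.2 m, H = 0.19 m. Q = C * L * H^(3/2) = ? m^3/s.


Q = C * L * H^(3/2) = 1.81 * 1.2 * 0.19^1.5 = 1.81 * 1.2 * 0.082819

0.1799 m^3/s


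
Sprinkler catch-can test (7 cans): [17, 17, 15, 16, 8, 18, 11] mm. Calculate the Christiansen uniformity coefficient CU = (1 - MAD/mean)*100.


mean = 14.571429 mm
MAD = 2.897959 mm
CU = (1 - 2.897959/14.571429)*100

80.1120 %


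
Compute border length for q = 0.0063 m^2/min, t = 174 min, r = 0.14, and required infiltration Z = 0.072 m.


L = q*t/((1+r)*Z)
L = 0.0063*174/((1+0.14)*0.072)
L = 1.0962/0.08208

13.3553 m


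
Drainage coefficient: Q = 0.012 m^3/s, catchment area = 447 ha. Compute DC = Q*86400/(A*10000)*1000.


DC = Q * 86400 / (A * 10000) * 1000
DC = 0.012 * 86400 / (447 * 10000) * 1000
DC = 1036800.0000 / 4470000

0.2319 mm/day


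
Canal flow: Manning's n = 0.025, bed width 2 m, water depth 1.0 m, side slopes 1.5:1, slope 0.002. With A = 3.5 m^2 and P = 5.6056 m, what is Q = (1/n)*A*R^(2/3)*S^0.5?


R = A/P = 3.5/5.6056 = 0.624376
Q = (1/0.025) * 3.5 * 0.624376^(2/3) * 0.002^0.5

4.5738 m^3/s


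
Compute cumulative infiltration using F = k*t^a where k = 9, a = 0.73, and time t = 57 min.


F = k * t^a = 9 * 57^0.73
F = 9 * 19.133246

172.1992 mm


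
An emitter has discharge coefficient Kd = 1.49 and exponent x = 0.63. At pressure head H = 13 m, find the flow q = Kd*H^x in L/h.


q = Kd * H^x = 1.49 * 13^0.63 = 1.49 * 5.032506

7.4984 L/h


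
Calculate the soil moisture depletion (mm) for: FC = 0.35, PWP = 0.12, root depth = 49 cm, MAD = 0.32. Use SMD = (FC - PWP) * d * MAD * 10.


SMD = (FC - PWP) * d * MAD * 10
SMD = (0.35 - 0.12) * 49 * 0.32 * 10
SMD = 0.2300 * 49 * 0.32 * 10

36.0640 mm


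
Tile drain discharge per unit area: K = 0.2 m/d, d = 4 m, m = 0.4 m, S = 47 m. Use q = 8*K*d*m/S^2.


q = 8*K*d*m/S^2
q = 8*0.2*4*0.4/47^2
q = 2.5600 / 2209

0.0012 m/d


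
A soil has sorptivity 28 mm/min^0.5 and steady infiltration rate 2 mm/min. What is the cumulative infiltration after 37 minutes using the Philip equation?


F = S*sqrt(t) + A*t
F = 28*sqrt(37) + 2*37
F = 28*6.082763 + 74

244.3174 mm


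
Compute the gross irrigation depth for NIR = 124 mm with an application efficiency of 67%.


Ea = 67% = 0.67
GID = NIR / Ea = 124 / 0.67 = 185.0746 mm

185.0746 mm


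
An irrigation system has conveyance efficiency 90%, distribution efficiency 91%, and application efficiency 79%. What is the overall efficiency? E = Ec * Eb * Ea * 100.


Ec = 0.9, Eb = 0.91, Ea = 0.79
E = 0.9 * 0.91 * 0.79 * 100 = 64.7010%

64.7010 %


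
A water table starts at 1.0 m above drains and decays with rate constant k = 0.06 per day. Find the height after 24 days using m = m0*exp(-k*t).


m = m0 * exp(-k*t)
m = 1.0 * exp(-0.06 * 24)
m = 1.0 * exp(-1.4400)

0.2369 m


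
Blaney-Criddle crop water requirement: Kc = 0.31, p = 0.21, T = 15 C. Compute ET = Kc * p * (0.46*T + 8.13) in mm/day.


ET = Kc * p * (0.46*T + 8.13)
ET = 0.31 * 0.21 * (0.46*15 + 8.13)
ET = 0.31 * 0.21 * 15.0300

0.9785 mm/day


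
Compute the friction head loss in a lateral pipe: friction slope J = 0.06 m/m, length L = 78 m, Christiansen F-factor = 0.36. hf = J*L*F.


hf = J * L * F = 0.06 * 78 * 0.36 = 1.6848 m

1.6848 m


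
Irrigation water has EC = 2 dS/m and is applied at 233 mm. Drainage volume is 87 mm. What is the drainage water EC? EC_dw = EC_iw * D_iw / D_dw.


EC_dw = EC_iw * D_iw / D_dw
EC_dw = 2 * 233 / 87
EC_dw = 466 / 87

5.3563 dS/m


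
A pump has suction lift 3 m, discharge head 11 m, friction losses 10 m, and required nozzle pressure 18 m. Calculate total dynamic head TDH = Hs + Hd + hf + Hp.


TDH = Hs + Hd + hf + Hp = 3 + 11 + 10 + 18 = 42

42 m


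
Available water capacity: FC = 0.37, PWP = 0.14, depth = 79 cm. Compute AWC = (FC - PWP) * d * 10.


AWC = (FC - PWP) * d * 10
AWC = (0.37 - 0.14) * 79 * 10
AWC = 0.2300 * 79 * 10

181.7000 mm


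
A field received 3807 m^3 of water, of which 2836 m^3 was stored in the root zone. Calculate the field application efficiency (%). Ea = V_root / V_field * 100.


Ea = V_root / V_field * 100 = 2836 / 3807 * 100 = 74.4944%

74.4944 %


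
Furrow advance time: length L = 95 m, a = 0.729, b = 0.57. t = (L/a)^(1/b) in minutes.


t = (L/a)^(1/b)
t = (95/0.729)^(1/0.57)
t = 130.315501^(1/0.57)

5134.7516 min


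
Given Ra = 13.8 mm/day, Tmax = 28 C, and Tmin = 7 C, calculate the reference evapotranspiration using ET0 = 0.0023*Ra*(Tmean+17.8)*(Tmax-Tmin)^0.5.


Tmean = (Tmax + Tmin)/2 = (28 + 7)/2 = 17.5
ET0 = 0.0023 * 13.8 * (17.5 + 17.8) * sqrt(28 - 7)
ET0 = 0.0023 * 13.8 * 35.3 * 4.582576

5.1344 mm/day


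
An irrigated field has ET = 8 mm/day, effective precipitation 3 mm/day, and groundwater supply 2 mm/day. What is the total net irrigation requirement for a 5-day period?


Daily deficit = ET - Pe - GW = 8 - 3 - 2 = 3 mm/day
NIR = 3 * 5 = 15 mm

15.0000 mm


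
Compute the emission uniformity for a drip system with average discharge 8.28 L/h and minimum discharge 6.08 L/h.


EU = (q_min/q_avg)*100 = (6.08/8.28)*100 = 73.4300%

73.4300 %


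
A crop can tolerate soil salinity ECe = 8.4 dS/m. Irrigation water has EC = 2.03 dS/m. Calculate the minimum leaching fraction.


LR = ECiw / (5*ECe - ECiw)
LR = 2.03 / (5*8.4 - 2.03)
LR = 2.03 / 39.9700

0.0508


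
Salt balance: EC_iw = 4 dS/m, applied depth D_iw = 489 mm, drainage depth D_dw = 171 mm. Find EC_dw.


EC_dw = EC_iw * D_iw / D_dw
EC_dw = 4 * 489 / 171
EC_dw = 1956 / 171

11.4386 dS/m


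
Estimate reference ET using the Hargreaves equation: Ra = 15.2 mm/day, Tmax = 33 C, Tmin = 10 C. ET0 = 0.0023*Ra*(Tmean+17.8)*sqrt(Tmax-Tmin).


Tmean = (Tmax + Tmin)/2 = (33 + 10)/2 = 21.5
ET0 = 0.0023 * 15.2 * (21.5 + 17.8) * sqrt(33 - 10)
ET0 = 0.0023 * 15.2 * 39.3 * 4.795832

6.5891 mm/day


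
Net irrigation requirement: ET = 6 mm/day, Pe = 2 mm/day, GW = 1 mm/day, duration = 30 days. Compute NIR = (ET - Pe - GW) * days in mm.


Daily deficit = ET - Pe - GW = 6 - 2 - 1 = 3 mm/day
NIR = 3 * 30 = 90 mm

90.0000 mm


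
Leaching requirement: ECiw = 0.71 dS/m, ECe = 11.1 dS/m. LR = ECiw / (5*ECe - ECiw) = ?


LR = ECiw / (5*ECe - ECiw)
LR = 0.71 / (5*11.1 - 0.71)
LR = 0.71 / 54.7900

0.0130


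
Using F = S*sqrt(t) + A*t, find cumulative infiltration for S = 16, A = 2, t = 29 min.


F = S*sqrt(t) + A*t
F = 16*sqrt(29) + 2*29
F = 16*5.385165 + 58

144.1626 mm


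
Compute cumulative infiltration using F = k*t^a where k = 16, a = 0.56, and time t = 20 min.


F = k * t^a = 16 * 20^0.56
F = 16 * 5.352748

85.6440 mm


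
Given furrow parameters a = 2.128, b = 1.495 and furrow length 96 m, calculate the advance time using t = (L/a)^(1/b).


t = (L/a)^(1/b)
t = (96/2.128)^(1/1.495)
t = 45.112782^(1/1.495)

12.7807 min


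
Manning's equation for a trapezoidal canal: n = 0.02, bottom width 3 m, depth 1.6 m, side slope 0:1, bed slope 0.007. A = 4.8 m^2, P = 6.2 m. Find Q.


R = A/P = 4.8/6.2 = 0.774194
Q = (1/0.02) * 4.8 * 0.774194^(2/3) * 0.007^0.5

16.9301 m^3/s


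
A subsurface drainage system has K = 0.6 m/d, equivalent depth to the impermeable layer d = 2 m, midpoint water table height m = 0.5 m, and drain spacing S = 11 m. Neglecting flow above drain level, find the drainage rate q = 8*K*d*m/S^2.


q = 8*K*d*m/S^2
q = 8*0.6*2*0.5/11^2
q = 4.8000 / 121

0.0397 m/d


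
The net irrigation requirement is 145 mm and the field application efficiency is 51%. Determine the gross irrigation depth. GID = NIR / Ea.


Ea = 51% = 0.51
GID = NIR / Ea = 145 / 0.51 = 284.3137 mm

284.3137 mm


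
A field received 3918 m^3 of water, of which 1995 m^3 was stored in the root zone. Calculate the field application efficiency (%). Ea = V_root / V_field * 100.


Ea = V_root / V_field * 100 = 1995 / 3918 * 100 = 50.9188%

50.9188 %


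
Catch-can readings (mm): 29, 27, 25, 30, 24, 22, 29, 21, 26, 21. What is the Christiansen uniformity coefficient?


mean = 25.400000 mm
MAD = 2.800000 mm
CU = (1 - 2.800000/25.400000)*100

88.9764 %


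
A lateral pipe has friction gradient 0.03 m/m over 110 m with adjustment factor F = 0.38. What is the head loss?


hf = J * L * F = 0.03 * 110 * 0.38 = 1.2540 m

1.2540 m


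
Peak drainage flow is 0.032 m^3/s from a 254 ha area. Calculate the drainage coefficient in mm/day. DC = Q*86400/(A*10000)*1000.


DC = Q * 86400 / (A * 10000) * 1000
DC = 0.032 * 86400 / (254 * 10000) * 1000
DC = 2764800.0000 / 2540000

1.0885 mm/day


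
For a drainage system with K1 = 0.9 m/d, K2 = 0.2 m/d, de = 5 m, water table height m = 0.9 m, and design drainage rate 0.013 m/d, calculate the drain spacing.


S^2 = 8*K2*de*m/q + 4*K1*m^2/q
S^2 = 8*0.2*5*0.9/0.013 + 4*0.9*0.9^2/0.013
S = sqrt(778.1538)

27.8954 m


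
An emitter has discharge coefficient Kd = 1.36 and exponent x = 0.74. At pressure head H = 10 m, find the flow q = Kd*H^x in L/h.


q = Kd * H^x = 1.36 * 10^0.74 = 1.36 * 5.495409

7.4738 L/h


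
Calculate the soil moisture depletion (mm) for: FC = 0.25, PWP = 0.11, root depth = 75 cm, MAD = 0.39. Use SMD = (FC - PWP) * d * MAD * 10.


SMD = (FC - PWP) * d * MAD * 10
SMD = (0.25 - 0.11) * 75 * 0.39 * 10
SMD = 0.1400 * 75 * 0.39 * 10

40.9500 mm


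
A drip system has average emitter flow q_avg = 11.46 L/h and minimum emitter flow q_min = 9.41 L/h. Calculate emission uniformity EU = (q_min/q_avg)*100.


EU = (q_min/q_avg)*100 = (9.41/11.46)*100 = 82.1117%

82.1117 %


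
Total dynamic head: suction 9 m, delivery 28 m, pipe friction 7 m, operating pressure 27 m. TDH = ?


TDH = Hs + Hd + hf + Hp = 9 + 28 + 7 + 27 = 71

71 m


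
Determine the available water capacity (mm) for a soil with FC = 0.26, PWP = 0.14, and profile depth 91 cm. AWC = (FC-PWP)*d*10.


AWC = (FC - PWP) * d * 10
AWC = (0.26 - 0.14) * 91 * 10
AWC = 0.1200 * 91 * 10

109.2000 mm


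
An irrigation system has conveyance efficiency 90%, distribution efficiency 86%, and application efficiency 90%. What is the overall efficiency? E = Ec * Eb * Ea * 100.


Ec = 0.9, Eb = 0.86, Ea = 0.9
E = 0.9 * 0.86 * 0.9 * 100 = 69.6600%

69.6600 %


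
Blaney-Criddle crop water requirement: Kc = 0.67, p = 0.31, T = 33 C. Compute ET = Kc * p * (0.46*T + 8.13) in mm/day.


ET = Kc * p * (0.46*T + 8.13)
ET = 0.67 * 0.31 * (0.46*33 + 8.13)
ET = 0.67 * 0.31 * 23.3100

4.8415 mm/day


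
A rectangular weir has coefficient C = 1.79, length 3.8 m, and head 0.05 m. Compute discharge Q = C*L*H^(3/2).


Q = C * L * H^(3/2) = 1.79 * 3.8 * 0.05^1.5 = 1.79 * 3.8 * 0.011180

0.0760 m^3/s


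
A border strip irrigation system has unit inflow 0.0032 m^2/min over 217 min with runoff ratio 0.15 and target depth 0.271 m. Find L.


L = q*t/((1+r)*Z)
L = 0.0032*217/((1+0.15)*0.271)
L = 0.6944/0.31165

2.2281 m


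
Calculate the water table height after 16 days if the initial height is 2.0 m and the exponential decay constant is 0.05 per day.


m = m0 * exp(-k*t)
m = 2.0 * exp(-0.05 * 16)
m = 2.0 * exp(-0.8000)

0.8987 m


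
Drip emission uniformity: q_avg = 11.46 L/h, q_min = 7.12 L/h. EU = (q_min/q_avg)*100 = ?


EU = (q_min/q_avg)*100 = (7.12/11.46)*100 = 62.1291%

62.1291 %


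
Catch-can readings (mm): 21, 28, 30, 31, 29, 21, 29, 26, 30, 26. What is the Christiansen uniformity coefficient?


mean = 27.100000 mm
MAD = 2.880000 mm
CU = (1 - 2.880000/27.100000)*100

89.3727 %


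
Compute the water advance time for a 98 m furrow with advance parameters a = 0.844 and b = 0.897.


t = (L/a)^(1/b)
t = (98/0.844)^(1/0.897)
t = 116.113744^(1/0.897)

200.4419 min


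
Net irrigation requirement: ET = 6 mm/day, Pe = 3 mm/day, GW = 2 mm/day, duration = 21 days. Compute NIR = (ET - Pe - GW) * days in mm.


Daily deficit = ET - Pe - GW = 6 - 3 - 2 = 1 mm/day
NIR = 1 * 21 = 21 mm

21.0000 mm


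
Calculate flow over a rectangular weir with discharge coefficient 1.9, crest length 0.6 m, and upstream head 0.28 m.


Q = C * L * H^(3/2) = 1.9 * 0.6 * 0.28^1.5 = 1.9 * 0.6 * 0.148162

0.1689 m^3/s


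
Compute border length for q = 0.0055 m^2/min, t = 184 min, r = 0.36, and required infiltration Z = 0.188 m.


L = q*t/((1+r)*Z)
L = 0.0055*184/((1+0.36)*0.188)
L = 1.012/0.25568

3.9581 m


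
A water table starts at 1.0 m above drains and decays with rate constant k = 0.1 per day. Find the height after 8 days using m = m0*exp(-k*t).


m = m0 * exp(-k*t)
m = 1.0 * exp(-0.1 * 8)
m = 1.0 * exp(-0.8000)

0.4493 m


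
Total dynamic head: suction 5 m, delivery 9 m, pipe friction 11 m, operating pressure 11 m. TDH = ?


TDH = Hs + Hd + hf + Hp = 5 + 9 + 11 + 11 = 36

36 m


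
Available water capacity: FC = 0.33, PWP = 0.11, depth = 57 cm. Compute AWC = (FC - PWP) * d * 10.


AWC = (FC - PWP) * d * 10
AWC = (0.33 - 0.11) * 57 * 10
AWC = 0.2200 * 57 * 10

125.4000 mm


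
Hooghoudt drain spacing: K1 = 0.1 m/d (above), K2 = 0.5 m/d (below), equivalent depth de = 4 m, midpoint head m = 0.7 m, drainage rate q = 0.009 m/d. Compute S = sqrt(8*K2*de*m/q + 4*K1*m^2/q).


S^2 = 8*K2*de*m/q + 4*K1*m^2/q
S^2 = 8*0.5*4*0.7/0.009 + 4*0.1*0.7^2/0.009
S = sqrt(1266.2222)

35.5840 m


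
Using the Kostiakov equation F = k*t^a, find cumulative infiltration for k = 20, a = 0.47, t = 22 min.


F = k * t^a = 20 * 22^0.47
F = 20 * 4.275025

85.5005 mm


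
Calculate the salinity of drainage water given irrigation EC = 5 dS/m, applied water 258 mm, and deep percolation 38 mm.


EC_dw = EC_iw * D_iw / D_dw
EC_dw = 5 * 258 / 38
EC_dw = 1290 / 38

33.9474 dS/m


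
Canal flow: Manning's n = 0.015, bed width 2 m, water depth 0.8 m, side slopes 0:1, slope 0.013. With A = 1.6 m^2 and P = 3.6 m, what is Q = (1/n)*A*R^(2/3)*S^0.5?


R = A/P = 1.6/3.6 = 0.444444
Q = (1/0.015) * 1.6 * 0.444444^(2/3) * 0.013^0.5

7.0829 m^3/s


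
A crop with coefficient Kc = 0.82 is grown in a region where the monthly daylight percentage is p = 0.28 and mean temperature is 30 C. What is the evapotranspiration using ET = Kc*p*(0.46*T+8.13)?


ET = Kc * p * (0.46*T + 8.13)
ET = 0.82 * 0.28 * (0.46*30 + 8.13)
ET = 0.82 * 0.28 * 21.9300

5.0351 mm/day


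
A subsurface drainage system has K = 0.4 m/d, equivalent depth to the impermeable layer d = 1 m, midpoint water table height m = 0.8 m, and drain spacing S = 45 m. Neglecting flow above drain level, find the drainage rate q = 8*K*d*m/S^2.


q = 8*K*d*m/S^2
q = 8*0.4*1*0.8/45^2
q = 2.5600 / 2025

0.0013 m/d


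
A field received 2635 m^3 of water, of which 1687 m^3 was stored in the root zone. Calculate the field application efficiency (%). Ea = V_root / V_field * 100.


Ea = V_root / V_field * 100 = 1687 / 2635 * 100 = 64.0228%

64.0228 %


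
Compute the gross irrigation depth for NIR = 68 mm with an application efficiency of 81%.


Ea = 81% = 0.81
GID = NIR / Ea = 68 / 0.81 = 83.9506 mm

83.9506 mm


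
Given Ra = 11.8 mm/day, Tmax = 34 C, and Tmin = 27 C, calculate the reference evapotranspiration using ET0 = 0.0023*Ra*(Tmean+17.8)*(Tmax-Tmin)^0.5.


Tmean = (Tmax + Tmin)/2 = (34 + 27)/2 = 30.5
ET0 = 0.0023 * 11.8 * (30.5 + 17.8) * sqrt(34 - 27)
ET0 = 0.0023 * 11.8 * 48.3 * 2.645751

3.4682 mm/day


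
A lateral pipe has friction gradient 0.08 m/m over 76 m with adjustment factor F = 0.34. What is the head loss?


hf = J * L * F = 0.08 * 76 * 0.34 = 2.0672 m

2.0672 m


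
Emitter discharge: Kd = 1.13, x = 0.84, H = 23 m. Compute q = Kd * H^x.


q = Kd * H^x = 1.13 * 23^0.84 = 1.13 * 13.926801

15.7373 L/h


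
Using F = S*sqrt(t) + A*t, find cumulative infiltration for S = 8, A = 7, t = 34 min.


F = S*sqrt(t) + A*t
F = 8*sqrt(34) + 7*34
F = 8*5.830952 + 238

284.6476 mm


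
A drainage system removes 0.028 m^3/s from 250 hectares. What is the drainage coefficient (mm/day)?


DC = Q * 86400 / (A * 10000) * 1000
DC = 0.028 * 86400 / (250 * 10000) * 1000
DC = 2419200.0000 / 2500000

0.9677 mm/day


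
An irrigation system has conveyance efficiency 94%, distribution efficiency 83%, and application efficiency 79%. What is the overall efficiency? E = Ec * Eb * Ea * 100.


Ec = 0.94, Eb = 0.83, Ea = 0.79
E = 0.94 * 0.83 * 0.79 * 100 = 61.6358%

61.6358 %


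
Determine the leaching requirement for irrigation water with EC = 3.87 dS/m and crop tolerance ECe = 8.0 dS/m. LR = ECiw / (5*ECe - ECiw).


LR = ECiw / (5*ECe - ECiw)
LR = 3.87 / (5*8.0 - 3.87)
LR = 3.87 / 36.1300

0.1071


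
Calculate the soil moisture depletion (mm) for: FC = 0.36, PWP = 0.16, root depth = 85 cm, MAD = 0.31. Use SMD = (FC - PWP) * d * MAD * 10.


SMD = (FC - PWP) * d * MAD * 10
SMD = (0.36 - 0.16) * 85 * 0.31 * 10
SMD = 0.2000 * 85 * 0.31 * 10

52.7000 mm


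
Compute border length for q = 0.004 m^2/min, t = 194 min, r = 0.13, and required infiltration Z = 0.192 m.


L = q*t/((1+r)*Z)
L = 0.004*194/((1+0.13)*0.192)
L = 0.776/0.21696

3.5767 m


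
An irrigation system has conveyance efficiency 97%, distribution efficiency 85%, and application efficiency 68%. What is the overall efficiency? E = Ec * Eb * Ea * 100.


Ec = 0.97, Eb = 0.85, Ea = 0.68
E = 0.97 * 0.85 * 0.68 * 100 = 56.0660%

56.0660 %


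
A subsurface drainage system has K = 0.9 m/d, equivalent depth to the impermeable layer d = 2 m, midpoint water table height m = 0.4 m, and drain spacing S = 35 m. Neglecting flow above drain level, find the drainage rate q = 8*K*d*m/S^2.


q = 8*K*d*m/S^2
q = 8*0.9*2*0.4/35^2
q = 5.7600 / 1225

0.0047 m/d


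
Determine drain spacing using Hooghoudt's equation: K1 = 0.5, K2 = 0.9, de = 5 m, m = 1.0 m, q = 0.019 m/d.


S^2 = 8*K2*de*m/q + 4*K1*m^2/q
S^2 = 8*0.9*5*1.0/0.019 + 4*0.5*1.0^2/0.019
S = sqrt(2000.0000)

44.7214 m


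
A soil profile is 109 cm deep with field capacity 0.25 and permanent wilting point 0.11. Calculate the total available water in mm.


AWC = (FC - PWP) * d * 10
AWC = (0.25 - 0.11) * 109 * 10
AWC = 0.1400 * 109 * 10

152.6000 mm


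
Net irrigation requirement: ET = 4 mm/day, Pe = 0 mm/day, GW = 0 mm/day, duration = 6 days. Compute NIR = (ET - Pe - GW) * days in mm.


Daily deficit = ET - Pe - GW = 4 - 0 - 0 = 4 mm/day
NIR = 4 * 6 = 24 mm

24.0000 mm


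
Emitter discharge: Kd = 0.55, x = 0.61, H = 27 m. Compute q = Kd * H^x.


q = Kd * H^x = 0.55 * 27^0.61 = 0.55 * 7.466755

4.1067 L/h


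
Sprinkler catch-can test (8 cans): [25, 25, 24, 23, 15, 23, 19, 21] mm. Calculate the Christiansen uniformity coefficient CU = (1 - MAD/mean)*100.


mean = 21.875000 mm
MAD = 2.656250 mm
CU = (1 - 2.656250/21.875000)*100

87.8571 %


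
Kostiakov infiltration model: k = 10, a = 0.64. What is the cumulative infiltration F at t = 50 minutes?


F = k * t^a = 10 * 50^0.64
F = 10 * 12.227588

122.2759 mm


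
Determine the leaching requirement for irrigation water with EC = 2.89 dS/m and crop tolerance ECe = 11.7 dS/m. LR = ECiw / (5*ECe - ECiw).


LR = ECiw / (5*ECe - ECiw)
LR = 2.89 / (5*11.7 - 2.89)
LR = 2.89 / 55.6100

0.0520


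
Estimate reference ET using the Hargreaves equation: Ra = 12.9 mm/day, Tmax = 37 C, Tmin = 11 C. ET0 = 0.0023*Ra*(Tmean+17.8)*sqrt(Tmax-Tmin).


Tmean = (Tmax + Tmin)/2 = (37 + 11)/2 = 24.0
ET0 = 0.0023 * 12.9 * (24.0 + 17.8) * sqrt(37 - 11)
ET0 = 0.0023 * 12.9 * 41.8 * 5.099020

6.3238 mm/day


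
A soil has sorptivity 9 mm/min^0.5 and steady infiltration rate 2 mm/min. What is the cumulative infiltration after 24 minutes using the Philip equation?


F = S*sqrt(t) + A*t
F = 9*sqrt(24) + 2*24
F = 9*4.898979 + 48

92.0908 mm


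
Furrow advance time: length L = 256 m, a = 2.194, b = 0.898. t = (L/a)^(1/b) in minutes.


t = (L/a)^(1/b)
t = (256/2.194)^(1/0.898)
t = 116.681860^(1/0.898)

200.3482 min


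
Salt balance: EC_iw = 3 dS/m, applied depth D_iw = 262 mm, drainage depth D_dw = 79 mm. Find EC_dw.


EC_dw = EC_iw * D_iw / D_dw
EC_dw = 3 * 262 / 79
EC_dw = 786 / 79

9.9494 dS/m


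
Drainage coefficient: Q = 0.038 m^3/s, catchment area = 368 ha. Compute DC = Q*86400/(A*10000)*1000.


DC = Q * 86400 / (A * 10000) * 1000
DC = 0.038 * 86400 / (368 * 10000) * 1000
DC = 3283200.0000 / 3680000

0.8922 mm/day


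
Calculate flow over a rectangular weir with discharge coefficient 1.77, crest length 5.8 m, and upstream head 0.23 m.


Q = C * L * H^(3/2) = 1.77 * 5.8 * 0.23^1.5 = 1.77 * 5.8 * 0.110304

1.1324 m^3/s


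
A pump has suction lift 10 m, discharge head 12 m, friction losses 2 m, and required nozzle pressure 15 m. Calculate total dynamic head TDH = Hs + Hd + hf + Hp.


TDH = Hs + Hd + hf + Hp = 10 + 12 + 2 + 15 = 39

39 m


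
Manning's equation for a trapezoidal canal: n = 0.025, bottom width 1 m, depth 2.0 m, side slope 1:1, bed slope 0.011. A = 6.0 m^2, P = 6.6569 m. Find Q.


R = A/P = 6.0/6.6569 = 0.901320
Q = (1/0.025) * 6.0 * 0.901320^(2/3) * 0.011^0.5

23.4870 m^3/s


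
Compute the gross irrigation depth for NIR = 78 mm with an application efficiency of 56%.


Ea = 56% = 0.56
GID = NIR / Ea = 78 / 0.56 = 139.2857 mm

139.2857 mm


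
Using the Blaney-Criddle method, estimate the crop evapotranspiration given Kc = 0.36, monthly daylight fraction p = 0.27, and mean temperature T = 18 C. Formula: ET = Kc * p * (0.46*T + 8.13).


ET = Kc * p * (0.46*T + 8.13)
ET = 0.36 * 0.27 * (0.46*18 + 8.13)
ET = 0.36 * 0.27 * 16.4100

1.5951 mm/day


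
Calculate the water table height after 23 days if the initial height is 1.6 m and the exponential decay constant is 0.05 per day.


m = m0 * exp(-k*t)
m = 1.6 * exp(-0.05 * 23)
m = 1.6 * exp(-1.1500)

0.5066 m


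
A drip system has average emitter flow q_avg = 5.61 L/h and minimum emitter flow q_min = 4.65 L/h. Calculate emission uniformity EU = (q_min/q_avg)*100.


EU = (q_min/q_avg)*100 = (4.65/5.61)*100 = 82.8877%

82.8877 %


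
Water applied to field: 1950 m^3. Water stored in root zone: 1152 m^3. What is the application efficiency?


Ea = V_root / V_field * 100 = 1152 / 1950 * 100 = 59.0769%

59.0769 %


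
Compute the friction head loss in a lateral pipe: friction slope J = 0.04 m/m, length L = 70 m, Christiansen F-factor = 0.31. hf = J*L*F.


hf = J * L * F = 0.04 * 70 * 0.31 = 0.8680 m

0.8680 m


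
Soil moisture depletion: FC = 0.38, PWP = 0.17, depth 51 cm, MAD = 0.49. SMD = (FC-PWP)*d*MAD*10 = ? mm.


SMD = (FC - PWP) * d * MAD * 10
SMD = (0.38 - 0.17) * 51 * 0.49 * 10
SMD = 0.2100 * 51 * 0.49 * 10

52.4790 mm


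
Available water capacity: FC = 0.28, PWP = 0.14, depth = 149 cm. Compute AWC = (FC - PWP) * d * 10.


AWC = (FC - PWP) * d * 10
AWC = (0.28 - 0.14) * 149 * 10
AWC = 0.1400 * 149 * 10

208.6000 mm


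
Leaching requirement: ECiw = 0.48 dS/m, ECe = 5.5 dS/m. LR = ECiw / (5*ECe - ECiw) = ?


LR = ECiw / (5*ECe - ECiw)
LR = 0.48 / (5*5.5 - 0.48)
LR = 0.48 / 27.0200

0.0178


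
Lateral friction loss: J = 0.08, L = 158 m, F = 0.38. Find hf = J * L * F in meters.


hf = J * L * F = 0.08 * 158 * 0.38 = 4.8032 m

4.8032 m


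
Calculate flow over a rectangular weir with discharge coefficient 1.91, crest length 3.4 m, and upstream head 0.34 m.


Q = C * L * H^(3/2) = 1.91 * 3.4 * 0.34^1.5 = 1.91 * 3.4 * 0.198252

1.2874 m^3/s


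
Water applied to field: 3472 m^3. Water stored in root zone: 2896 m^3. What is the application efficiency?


Ea = V_root / V_field * 100 = 2896 / 3472 * 100 = 83.4101%

83.4101 %
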